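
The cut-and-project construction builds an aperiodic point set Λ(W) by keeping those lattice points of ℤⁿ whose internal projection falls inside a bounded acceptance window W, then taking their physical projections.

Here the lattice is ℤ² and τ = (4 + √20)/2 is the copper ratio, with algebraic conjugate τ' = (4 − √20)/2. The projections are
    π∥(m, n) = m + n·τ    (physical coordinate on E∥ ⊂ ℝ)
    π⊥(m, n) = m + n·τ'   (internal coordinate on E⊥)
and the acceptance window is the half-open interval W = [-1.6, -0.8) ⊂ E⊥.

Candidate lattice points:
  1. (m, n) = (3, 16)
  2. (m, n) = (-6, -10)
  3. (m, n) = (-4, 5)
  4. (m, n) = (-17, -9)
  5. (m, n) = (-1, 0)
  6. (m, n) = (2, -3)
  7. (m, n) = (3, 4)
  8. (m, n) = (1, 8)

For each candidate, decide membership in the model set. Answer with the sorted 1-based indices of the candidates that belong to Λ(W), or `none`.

5, 8

Compute τ' = (4−√20)/2 = -0.2361, so π⊥(m,n) = m -0.2361·n.
[1] lift (3,16): star map gives -0.7771; window check -1.6 ≤ -0.7771 < -0.8 is false → out
[2] lift (-6,-10): star map gives -3.6393; window check -1.6 ≤ -3.6393 < -0.8 is false → out
[3] lift (-4,5): star map gives -5.1803; window check -1.6 ≤ -5.1803 < -0.8 is false → out
[4] lift (-17,-9): star map gives -14.8754; window check -1.6 ≤ -14.8754 < -0.8 is false → out
[5] lift (-1,0): star map gives -1.0000; window check -1.6 ≤ -1.0000 < -0.8 is true → IN Λ
[6] lift (2,-3): star map gives 2.7082; window check -1.6 ≤ 2.7082 < -0.8 is false → out
[7] lift (3,4): star map gives 2.0557; window check -1.6 ≤ 2.0557 < -0.8 is false → out
[8] lift (1,8): star map gives -0.8885; window check -1.6 ≤ -0.8885 < -0.8 is true → IN Λ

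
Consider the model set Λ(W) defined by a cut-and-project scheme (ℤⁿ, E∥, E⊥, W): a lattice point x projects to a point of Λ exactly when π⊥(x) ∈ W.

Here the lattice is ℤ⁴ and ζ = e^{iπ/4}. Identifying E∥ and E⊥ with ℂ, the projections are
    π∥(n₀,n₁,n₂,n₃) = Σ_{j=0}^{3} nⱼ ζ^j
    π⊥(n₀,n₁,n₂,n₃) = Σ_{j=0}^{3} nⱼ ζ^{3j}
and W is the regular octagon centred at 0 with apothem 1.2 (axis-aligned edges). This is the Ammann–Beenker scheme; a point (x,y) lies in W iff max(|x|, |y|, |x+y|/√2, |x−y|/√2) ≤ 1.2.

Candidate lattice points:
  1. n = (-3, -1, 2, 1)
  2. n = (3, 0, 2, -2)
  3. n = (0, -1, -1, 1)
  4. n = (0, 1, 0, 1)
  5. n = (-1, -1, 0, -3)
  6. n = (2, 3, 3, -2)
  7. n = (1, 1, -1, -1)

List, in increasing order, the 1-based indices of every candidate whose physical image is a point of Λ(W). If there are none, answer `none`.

7

π⊥(n) = n₀ + n₁ζ³ + n₂ζ⁶ + n₃ζ⁹ where ζ = e^{iπ/4}.
#1 (-3, -1, 2, 1): internal (-1.585786, -2.000000); octagon support 2.535534 vs apothem 1.2 → ∉ W
#2 (3, 0, 2, -2): internal (1.585786, -3.414214); octagon support 3.535534 vs apothem 1.2 → ∉ W
#3 (0, -1, -1, 1): internal (1.414214, 1.000000); octagon support 1.707107 vs apothem 1.2 → ∉ W
#4 (0, 1, 0, 1): internal (0.000000, 1.414214); octagon support 1.414214 vs apothem 1.2 → ∉ W
#5 (-1, -1, 0, -3): internal (-2.414214, -2.828427); octagon support 3.707107 vs apothem 1.2 → ∉ W
#6 (2, 3, 3, -2): internal (-1.535534, -2.292893); octagon support 2.707107 vs apothem 1.2 → ∉ W
#7 (1, 1, -1, -1): internal (-0.414214, 1.000000); octagon support 1.000000 vs apothem 1.2 → ∈ W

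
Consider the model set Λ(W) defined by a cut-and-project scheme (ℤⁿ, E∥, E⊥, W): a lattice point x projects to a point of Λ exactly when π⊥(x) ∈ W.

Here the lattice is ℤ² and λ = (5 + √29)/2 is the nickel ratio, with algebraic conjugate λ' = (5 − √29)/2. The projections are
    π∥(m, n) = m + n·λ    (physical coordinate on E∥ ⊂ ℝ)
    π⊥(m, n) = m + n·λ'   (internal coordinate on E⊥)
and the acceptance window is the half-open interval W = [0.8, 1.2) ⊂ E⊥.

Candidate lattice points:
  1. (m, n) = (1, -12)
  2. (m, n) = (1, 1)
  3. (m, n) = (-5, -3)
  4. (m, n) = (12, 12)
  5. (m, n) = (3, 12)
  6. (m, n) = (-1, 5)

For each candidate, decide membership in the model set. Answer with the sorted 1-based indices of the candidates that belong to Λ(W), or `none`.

λ' = (5−√29)/2 ≈ -0.192582.
#1 (1,-12): internal coord 1 + (-12)·λ' = +3.310989; +3.310989 ∉ [0.8, 1.2) → out
#2 (1,1): internal coord 1 + (1)·λ' = +0.807418; +0.807418 ∈ [0.8, 1.2) → IN Λ
#3 (-5,-3): internal coord -5 + (-3)·λ' = -4.422253; -4.422253 ∉ [0.8, 1.2) → out
#4 (12,12): internal coord 12 + (12)·λ' = +9.689011; +9.689011 ∉ [0.8, 1.2) → out
#5 (3,12): internal coord 3 + (12)·λ' = +0.689011; +0.689011 ∉ [0.8, 1.2) → out
#6 (-1,5): internal coord -1 + (5)·λ' = -1.962912; -1.962912 ∉ [0.8, 1.2) → out

2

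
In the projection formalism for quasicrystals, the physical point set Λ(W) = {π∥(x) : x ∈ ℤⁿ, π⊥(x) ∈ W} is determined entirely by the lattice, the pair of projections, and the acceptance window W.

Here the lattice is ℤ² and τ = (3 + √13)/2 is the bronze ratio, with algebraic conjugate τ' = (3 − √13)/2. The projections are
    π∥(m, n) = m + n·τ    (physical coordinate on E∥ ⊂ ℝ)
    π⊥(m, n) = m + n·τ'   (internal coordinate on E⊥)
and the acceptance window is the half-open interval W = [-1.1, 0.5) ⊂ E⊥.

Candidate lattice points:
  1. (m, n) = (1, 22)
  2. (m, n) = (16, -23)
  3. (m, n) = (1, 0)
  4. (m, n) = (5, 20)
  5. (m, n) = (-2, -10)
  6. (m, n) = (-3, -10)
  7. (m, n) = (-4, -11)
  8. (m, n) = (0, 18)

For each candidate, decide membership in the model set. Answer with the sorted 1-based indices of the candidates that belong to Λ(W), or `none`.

τ' = (3−√13)/2 ≈ -0.30278.
#1 (1,22): internal coord 1 + (22)·τ' = -5.66106; -5.66106 ∉ [-1.1, 0.5) → out
#2 (16,-23): internal coord 16 + (-23)·τ' = +22.96384; +22.96384 ∉ [-1.1, 0.5) → out
#3 (1,0): internal coord 1 + (0)·τ' = +1.00000; +1.00000 ∉ [-1.1, 0.5) → out
#4 (5,20): internal coord 5 + (20)·τ' = -1.05551; -1.05551 ∈ [-1.1, 0.5) → IN Λ
#5 (-2,-10): internal coord -2 + (-10)·τ' = +1.02776; +1.02776 ∉ [-1.1, 0.5) → out
#6 (-3,-10): internal coord -3 + (-10)·τ' = +0.02776; +0.02776 ∈ [-1.1, 0.5) → IN Λ
#7 (-4,-11): internal coord -4 + (-11)·τ' = -0.66947; -0.66947 ∈ [-1.1, 0.5) → IN Λ
#8 (0,18): internal coord 0 + (18)·τ' = -5.44996; -5.44996 ∉ [-1.1, 0.5) → out

4, 6, 7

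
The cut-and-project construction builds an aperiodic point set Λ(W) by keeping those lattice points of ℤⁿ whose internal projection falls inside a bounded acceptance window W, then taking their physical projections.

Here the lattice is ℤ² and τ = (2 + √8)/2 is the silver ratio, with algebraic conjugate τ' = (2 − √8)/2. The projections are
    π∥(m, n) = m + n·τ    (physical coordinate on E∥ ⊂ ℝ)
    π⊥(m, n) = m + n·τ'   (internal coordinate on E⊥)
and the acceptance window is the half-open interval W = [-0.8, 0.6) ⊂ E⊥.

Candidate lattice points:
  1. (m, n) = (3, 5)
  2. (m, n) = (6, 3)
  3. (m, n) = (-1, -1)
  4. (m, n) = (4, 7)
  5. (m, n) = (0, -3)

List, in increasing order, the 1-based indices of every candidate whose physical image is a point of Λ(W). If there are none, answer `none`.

3

τ' = (2−√8)/2 ≈ -0.4142.
candidate 1: (m,n)=(3,5) → π∥ = 3+5·τ ≈ 15.0711, π⊥ = 3+5·τ' ≈ 0.9289 ∉ [-0.8, 0.6) ⇒ out
candidate 2: (m,n)=(6,3) → π∥ = 6+3·τ ≈ 13.2426, π⊥ = 6+3·τ' ≈ 4.7574 ∉ [-0.8, 0.6) ⇒ out
candidate 3: (m,n)=(-1,-1) → π∥ = -1-1·τ ≈ -3.4142, π⊥ = -1-1·τ' ≈ -0.5858 ∈ [-0.8, 0.6) ⇒ IN Λ
candidate 4: (m,n)=(4,7) → π∥ = 4+7·τ ≈ 20.8995, π⊥ = 4+7·τ' ≈ 1.1005 ∉ [-0.8, 0.6) ⇒ out
candidate 5: (m,n)=(0,-3) → π∥ = 0-3·τ ≈ -7.2426, π⊥ = 0-3·τ' ≈ 1.2426 ∉ [-0.8, 0.6) ⇒ out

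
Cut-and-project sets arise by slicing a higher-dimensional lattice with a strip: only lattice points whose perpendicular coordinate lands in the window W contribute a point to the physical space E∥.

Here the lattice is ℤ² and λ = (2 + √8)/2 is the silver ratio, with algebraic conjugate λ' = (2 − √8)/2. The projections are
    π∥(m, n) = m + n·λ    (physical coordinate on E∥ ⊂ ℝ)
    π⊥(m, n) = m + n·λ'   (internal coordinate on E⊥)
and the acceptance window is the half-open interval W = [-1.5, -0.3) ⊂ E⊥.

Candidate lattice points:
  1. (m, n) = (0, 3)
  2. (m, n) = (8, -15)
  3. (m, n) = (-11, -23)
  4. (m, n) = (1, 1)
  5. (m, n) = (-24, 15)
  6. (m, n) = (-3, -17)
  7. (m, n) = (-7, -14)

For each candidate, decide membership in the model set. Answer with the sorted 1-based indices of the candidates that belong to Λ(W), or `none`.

1, 3, 7

Compute λ' = (2−√8)/2 = -0.41421, so π⊥(m,n) = m -0.41421·n.
#1 (0,3): internal coord 0 + (3)·λ' = -1.24264; -1.24264 ∈ [-1.5, -0.3) → IN Λ
#2 (8,-15): internal coord 8 + (-15)·λ' = +14.21320; +14.21320 ∉ [-1.5, -0.3) → out
#3 (-11,-23): internal coord -11 + (-23)·λ' = -1.47309; -1.47309 ∈ [-1.5, -0.3) → IN Λ
#4 (1,1): internal coord 1 + (1)·λ' = +0.58579; +0.58579 ∉ [-1.5, -0.3) → out
#5 (-24,15): internal coord -24 + (15)·λ' = -30.21320; -30.21320 ∉ [-1.5, -0.3) → out
#6 (-3,-17): internal coord -3 + (-17)·λ' = +4.04163; +4.04163 ∉ [-1.5, -0.3) → out
#7 (-7,-14): internal coord -7 + (-14)·λ' = -1.20101; -1.20101 ∈ [-1.5, -0.3) → IN Λ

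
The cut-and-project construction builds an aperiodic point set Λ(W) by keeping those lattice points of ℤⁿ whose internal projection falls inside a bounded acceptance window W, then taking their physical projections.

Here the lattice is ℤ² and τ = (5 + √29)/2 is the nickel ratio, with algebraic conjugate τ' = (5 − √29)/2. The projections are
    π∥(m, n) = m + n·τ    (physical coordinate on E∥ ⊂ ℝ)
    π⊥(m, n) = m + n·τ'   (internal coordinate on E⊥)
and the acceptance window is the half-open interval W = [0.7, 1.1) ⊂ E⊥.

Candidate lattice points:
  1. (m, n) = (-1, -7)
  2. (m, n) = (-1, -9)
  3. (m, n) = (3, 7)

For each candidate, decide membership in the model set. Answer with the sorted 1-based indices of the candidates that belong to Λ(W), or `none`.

Compute τ' = (5−√29)/2 = -0.192582, so π⊥(m,n) = m -0.192582·n.
candidate 1: (m,n)=(-1,-7) → π∥ = -1-7·τ ≈ -37.348077, π⊥ = -1-7·τ' ≈ 0.348077 ∉ [0.7, 1.1) ⇒ out
candidate 2: (m,n)=(-1,-9) → π∥ = -1-9·τ ≈ -47.733242, π⊥ = -1-9·τ' ≈ 0.733242 ∈ [0.7, 1.1) ⇒ IN Λ
candidate 3: (m,n)=(3,7) → π∥ = 3+7·τ ≈ 39.348077, π⊥ = 3+7·τ' ≈ 1.651923 ∉ [0.7, 1.1) ⇒ out

2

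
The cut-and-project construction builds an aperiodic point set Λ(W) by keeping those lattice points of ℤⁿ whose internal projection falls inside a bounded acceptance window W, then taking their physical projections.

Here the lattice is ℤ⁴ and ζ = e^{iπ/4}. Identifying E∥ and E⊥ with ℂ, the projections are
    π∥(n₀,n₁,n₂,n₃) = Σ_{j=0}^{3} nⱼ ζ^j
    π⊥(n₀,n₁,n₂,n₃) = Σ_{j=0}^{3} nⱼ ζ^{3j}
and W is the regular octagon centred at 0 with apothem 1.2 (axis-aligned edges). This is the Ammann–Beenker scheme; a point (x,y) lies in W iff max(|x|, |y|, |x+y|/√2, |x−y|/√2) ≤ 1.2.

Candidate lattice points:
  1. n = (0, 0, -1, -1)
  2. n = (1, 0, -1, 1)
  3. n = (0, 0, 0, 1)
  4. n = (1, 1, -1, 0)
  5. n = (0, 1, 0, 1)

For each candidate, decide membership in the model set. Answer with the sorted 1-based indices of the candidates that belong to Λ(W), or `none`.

1, 3

Internal map: ζ^{3j} for j=0..3 gives (1,0), (−√2/2,√2/2), (0,−1), (√2/2,√2/2).
#1 (0, 0, -1, -1): internal (-0.70711, 0.29289); octagon support 0.70711 vs apothem 1.2 → ∈ W
#2 (1, 0, -1, 1): internal (1.70711, 1.70711); octagon support 2.41421 vs apothem 1.2 → ∉ W
#3 (0, 0, 0, 1): internal (0.70711, 0.70711); octagon support 1.00000 vs apothem 1.2 → ∈ W
#4 (1, 1, -1, 0): internal (0.29289, 1.70711); octagon support 1.70711 vs apothem 1.2 → ∉ W
#5 (0, 1, 0, 1): internal (0.00000, 1.41421); octagon support 1.41421 vs apothem 1.2 → ∉ W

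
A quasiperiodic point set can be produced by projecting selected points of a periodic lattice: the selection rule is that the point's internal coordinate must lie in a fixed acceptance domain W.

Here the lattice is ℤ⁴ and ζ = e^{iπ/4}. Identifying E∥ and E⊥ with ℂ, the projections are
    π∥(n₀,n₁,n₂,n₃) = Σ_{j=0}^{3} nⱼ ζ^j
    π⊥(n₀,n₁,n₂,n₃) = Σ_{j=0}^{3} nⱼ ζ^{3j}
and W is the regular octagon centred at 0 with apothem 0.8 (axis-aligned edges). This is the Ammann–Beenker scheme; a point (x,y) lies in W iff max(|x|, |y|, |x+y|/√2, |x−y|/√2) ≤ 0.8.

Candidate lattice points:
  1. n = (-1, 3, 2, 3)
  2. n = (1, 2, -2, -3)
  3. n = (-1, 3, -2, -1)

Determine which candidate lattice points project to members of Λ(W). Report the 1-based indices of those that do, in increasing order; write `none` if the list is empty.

Internal map: ζ^{3j} for j=0..3 gives (1,0), (−√2/2,√2/2), (0,−1), (√2/2,√2/2).
#1 (-1, 3, 2, 3): internal (-1.000000, 2.242641); octagon support 2.292893 vs apothem 0.8 → ∉ W
#2 (1, 2, -2, -3): internal (-2.535534, 1.292893); octagon support 2.707107 vs apothem 0.8 → ∉ W
#3 (-1, 3, -2, -1): internal (-3.828427, 3.414214); octagon support 5.121320 vs apothem 0.8 → ∉ W

none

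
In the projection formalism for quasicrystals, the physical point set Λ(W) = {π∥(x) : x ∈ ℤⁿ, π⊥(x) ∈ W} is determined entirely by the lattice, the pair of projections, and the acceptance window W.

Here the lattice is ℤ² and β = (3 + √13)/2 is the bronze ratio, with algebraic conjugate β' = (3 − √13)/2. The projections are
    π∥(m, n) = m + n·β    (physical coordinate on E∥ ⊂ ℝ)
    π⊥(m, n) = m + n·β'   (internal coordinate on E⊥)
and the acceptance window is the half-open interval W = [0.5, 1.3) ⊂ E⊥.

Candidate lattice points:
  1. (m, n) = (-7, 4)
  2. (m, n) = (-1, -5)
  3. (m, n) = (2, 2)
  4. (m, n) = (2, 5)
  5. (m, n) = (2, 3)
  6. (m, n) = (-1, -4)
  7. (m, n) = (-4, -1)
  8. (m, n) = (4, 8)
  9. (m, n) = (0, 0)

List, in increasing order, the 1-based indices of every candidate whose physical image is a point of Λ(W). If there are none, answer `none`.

2, 5

Numerically β ≈ 3.3028 and β' = −1/β ≈ -0.3028.
#1 (-7,4): internal coord -7 + (4)·β' = -8.2111; -8.2111 ∉ [0.5, 1.3) → out
#2 (-1,-5): internal coord -1 + (-5)·β' = +0.5139; +0.5139 ∈ [0.5, 1.3) → IN Λ
#3 (2,2): internal coord 2 + (2)·β' = +1.3944; +1.3944 ∉ [0.5, 1.3) → out
#4 (2,5): internal coord 2 + (5)·β' = +0.4861; +0.4861 ∉ [0.5, 1.3) → out
#5 (2,3): internal coord 2 + (3)·β' = +1.0917; +1.0917 ∈ [0.5, 1.3) → IN Λ
#6 (-1,-4): internal coord -1 + (-4)·β' = +0.2111; +0.2111 ∉ [0.5, 1.3) → out
#7 (-4,-1): internal coord -4 + (-1)·β' = -3.6972; -3.6972 ∉ [0.5, 1.3) → out
#8 (4,8): internal coord 4 + (8)·β' = +1.5778; +1.5778 ∉ [0.5, 1.3) → out
#9 (0,0): internal coord 0 + (0)·β' = +0.0000; +0.0000 ∉ [0.5, 1.3) → out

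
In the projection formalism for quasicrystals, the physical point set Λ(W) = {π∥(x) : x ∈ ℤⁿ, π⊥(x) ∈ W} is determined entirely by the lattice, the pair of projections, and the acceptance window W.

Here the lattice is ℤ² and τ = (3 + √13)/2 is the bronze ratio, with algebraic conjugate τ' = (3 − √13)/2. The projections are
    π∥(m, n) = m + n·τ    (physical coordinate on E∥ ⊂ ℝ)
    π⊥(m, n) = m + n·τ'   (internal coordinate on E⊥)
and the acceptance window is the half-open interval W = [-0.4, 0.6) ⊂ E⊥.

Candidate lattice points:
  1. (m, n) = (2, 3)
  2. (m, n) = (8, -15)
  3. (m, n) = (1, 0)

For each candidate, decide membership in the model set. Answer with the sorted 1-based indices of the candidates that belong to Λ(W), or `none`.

none

Compute τ' = (3−√13)/2 = -0.3028, so π⊥(m,n) = m -0.3028·n.
candidate 1: (m,n)=(2,3) → π∥ = 2+3·τ ≈ 11.9083, π⊥ = 2+3·τ' ≈ 1.0917 ∉ [-0.4, 0.6) ⇒ out
candidate 2: (m,n)=(8,-15) → π∥ = 8-15·τ ≈ -41.5416, π⊥ = 8-15·τ' ≈ 12.5416 ∉ [-0.4, 0.6) ⇒ out
candidate 3: (m,n)=(1,0) → π∥ = 1+0·τ ≈ 1.0000, π⊥ = 1+0·τ' ≈ 1.0000 ∉ [-0.4, 0.6) ⇒ out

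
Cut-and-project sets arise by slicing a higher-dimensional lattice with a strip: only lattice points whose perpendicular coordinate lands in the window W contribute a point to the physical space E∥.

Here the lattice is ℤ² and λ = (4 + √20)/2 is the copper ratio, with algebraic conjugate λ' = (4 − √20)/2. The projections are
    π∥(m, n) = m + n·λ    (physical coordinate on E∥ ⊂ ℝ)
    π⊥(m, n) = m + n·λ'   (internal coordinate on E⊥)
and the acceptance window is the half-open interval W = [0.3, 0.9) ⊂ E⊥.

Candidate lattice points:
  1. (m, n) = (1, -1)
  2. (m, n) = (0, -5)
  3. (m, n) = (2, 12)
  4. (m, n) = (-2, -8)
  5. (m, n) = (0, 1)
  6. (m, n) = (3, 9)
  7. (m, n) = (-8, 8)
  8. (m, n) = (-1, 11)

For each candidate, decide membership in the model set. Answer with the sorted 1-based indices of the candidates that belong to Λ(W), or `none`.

Compute λ' = (4−√20)/2 = -0.236068, so π⊥(m,n) = m -0.236068·n.
candidate 1: (m,n)=(1,-1) → π∥ = 1-1·λ ≈ -3.236068, π⊥ = 1-1·λ' ≈ 1.236068 ∉ [0.3, 0.9) ⇒ out
candidate 2: (m,n)=(0,-5) → π∥ = 0-5·λ ≈ -21.180340, π⊥ = 0-5·λ' ≈ 1.180340 ∉ [0.3, 0.9) ⇒ out
candidate 3: (m,n)=(2,12) → π∥ = 2+12·λ ≈ 52.832816, π⊥ = 2+12·λ' ≈ -0.832816 ∉ [0.3, 0.9) ⇒ out
candidate 4: (m,n)=(-2,-8) → π∥ = -2-8·λ ≈ -35.888544, π⊥ = -2-8·λ' ≈ -0.111456 ∉ [0.3, 0.9) ⇒ out
candidate 5: (m,n)=(0,1) → π∥ = 0+1·λ ≈ 4.236068, π⊥ = 0+1·λ' ≈ -0.236068 ∉ [0.3, 0.9) ⇒ out
candidate 6: (m,n)=(3,9) → π∥ = 3+9·λ ≈ 41.124612, π⊥ = 3+9·λ' ≈ 0.875388 ∈ [0.3, 0.9) ⇒ IN Λ
candidate 7: (m,n)=(-8,8) → π∥ = -8+8·λ ≈ 25.888544, π⊥ = -8+8·λ' ≈ -9.888544 ∉ [0.3, 0.9) ⇒ out
candidate 8: (m,n)=(-1,11) → π∥ = -1+11·λ ≈ 45.596748, π⊥ = -1+11·λ' ≈ -3.596748 ∉ [0.3, 0.9) ⇒ out

6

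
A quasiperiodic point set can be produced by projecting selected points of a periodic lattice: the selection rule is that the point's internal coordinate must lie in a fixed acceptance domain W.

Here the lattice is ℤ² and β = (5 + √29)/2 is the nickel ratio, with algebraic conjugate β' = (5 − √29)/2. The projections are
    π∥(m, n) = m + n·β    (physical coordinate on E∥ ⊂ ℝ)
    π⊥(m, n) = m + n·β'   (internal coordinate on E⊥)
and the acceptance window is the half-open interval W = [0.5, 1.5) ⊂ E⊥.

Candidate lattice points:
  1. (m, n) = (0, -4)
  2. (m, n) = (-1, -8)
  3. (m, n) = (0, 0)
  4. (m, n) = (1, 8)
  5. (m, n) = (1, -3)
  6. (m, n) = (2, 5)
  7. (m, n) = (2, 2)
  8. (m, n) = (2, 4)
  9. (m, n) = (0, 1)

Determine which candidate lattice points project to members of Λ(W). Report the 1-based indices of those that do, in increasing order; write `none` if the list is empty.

1, 2, 6, 8

β' = (5−√29)/2 ≈ -0.1926.
#1 (0,-4): internal coord 0 + (-4)·β' = +0.7703; +0.7703 ∈ [0.5, 1.5) → IN Λ
#2 (-1,-8): internal coord -1 + (-8)·β' = +0.5407; +0.5407 ∈ [0.5, 1.5) → IN Λ
#3 (0,0): internal coord 0 + (0)·β' = +0.0000; +0.0000 ∉ [0.5, 1.5) → out
#4 (1,8): internal coord 1 + (8)·β' = -0.5407; -0.5407 ∉ [0.5, 1.5) → out
#5 (1,-3): internal coord 1 + (-3)·β' = +1.5777; +1.5777 ∉ [0.5, 1.5) → out
#6 (2,5): internal coord 2 + (5)·β' = +1.0371; +1.0371 ∈ [0.5, 1.5) → IN Λ
#7 (2,2): internal coord 2 + (2)·β' = +1.6148; +1.6148 ∉ [0.5, 1.5) → out
#8 (2,4): internal coord 2 + (4)·β' = +1.2297; +1.2297 ∈ [0.5, 1.5) → IN Λ
#9 (0,1): internal coord 0 + (1)·β' = -0.1926; -0.1926 ∉ [0.5, 1.5) → out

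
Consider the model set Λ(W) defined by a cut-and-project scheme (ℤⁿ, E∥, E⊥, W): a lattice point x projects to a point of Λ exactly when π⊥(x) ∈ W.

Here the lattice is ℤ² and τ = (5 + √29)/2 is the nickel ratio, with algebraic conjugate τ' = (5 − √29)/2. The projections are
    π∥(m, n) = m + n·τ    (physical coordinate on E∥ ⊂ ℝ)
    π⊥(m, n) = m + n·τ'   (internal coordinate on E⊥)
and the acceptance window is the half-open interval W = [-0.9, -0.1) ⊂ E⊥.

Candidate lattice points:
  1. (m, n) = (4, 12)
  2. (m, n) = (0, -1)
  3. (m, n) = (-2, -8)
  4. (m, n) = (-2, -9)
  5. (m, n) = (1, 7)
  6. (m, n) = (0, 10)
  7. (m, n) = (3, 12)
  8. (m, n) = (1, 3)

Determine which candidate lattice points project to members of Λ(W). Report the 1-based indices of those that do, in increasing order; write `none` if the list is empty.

Compute τ' = (5−√29)/2 = -0.1926, so π⊥(m,n) = m -0.1926·n.
candidate 1: (m,n)=(4,12) → π∥ = 4+12·τ ≈ 66.3110, π⊥ = 4+12·τ' ≈ 1.6890 ∉ [-0.9, -0.1) ⇒ out
candidate 2: (m,n)=(0,-1) → π∥ = 0-1·τ ≈ -5.1926, π⊥ = 0-1·τ' ≈ 0.1926 ∉ [-0.9, -0.1) ⇒ out
candidate 3: (m,n)=(-2,-8) → π∥ = -2-8·τ ≈ -43.5407, π⊥ = -2-8·τ' ≈ -0.4593 ∈ [-0.9, -0.1) ⇒ IN Λ
candidate 4: (m,n)=(-2,-9) → π∥ = -2-9·τ ≈ -48.7332, π⊥ = -2-9·τ' ≈ -0.2668 ∈ [-0.9, -0.1) ⇒ IN Λ
candidate 5: (m,n)=(1,7) → π∥ = 1+7·τ ≈ 37.3481, π⊥ = 1+7·τ' ≈ -0.3481 ∈ [-0.9, -0.1) ⇒ IN Λ
candidate 6: (m,n)=(0,10) → π∥ = 0+10·τ ≈ 51.9258, π⊥ = 0+10·τ' ≈ -1.9258 ∉ [-0.9, -0.1) ⇒ out
candidate 7: (m,n)=(3,12) → π∥ = 3+12·τ ≈ 65.3110, π⊥ = 3+12·τ' ≈ 0.6890 ∉ [-0.9, -0.1) ⇒ out
candidate 8: (m,n)=(1,3) → π∥ = 1+3·τ ≈ 16.5777, π⊥ = 1+3·τ' ≈ 0.4223 ∉ [-0.9, -0.1) ⇒ out

3, 4, 5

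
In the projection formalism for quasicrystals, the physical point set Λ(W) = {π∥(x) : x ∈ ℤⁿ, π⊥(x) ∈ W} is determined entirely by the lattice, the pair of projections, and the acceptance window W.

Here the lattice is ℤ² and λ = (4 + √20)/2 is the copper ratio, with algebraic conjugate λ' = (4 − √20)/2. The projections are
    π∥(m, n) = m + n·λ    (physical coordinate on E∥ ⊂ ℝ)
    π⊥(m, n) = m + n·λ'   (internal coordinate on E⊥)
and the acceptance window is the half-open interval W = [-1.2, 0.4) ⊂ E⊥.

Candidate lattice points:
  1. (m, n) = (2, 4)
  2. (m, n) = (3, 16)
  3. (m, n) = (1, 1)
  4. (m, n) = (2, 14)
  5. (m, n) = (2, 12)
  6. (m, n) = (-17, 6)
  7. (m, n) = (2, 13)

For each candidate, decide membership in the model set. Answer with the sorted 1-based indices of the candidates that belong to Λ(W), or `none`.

2, 5, 7

Compute λ' = (4−√20)/2 = -0.23607, so π⊥(m,n) = m -0.23607·n.
[1] lift (2,4): star map gives 1.05573; window check -1.2 ≤ 1.05573 < 0.4 is false → out
[2] lift (3,16): star map gives -0.77709; window check -1.2 ≤ -0.77709 < 0.4 is true → IN Λ
[3] lift (1,1): star map gives 0.76393; window check -1.2 ≤ 0.76393 < 0.4 is false → out
[4] lift (2,14): star map gives -1.30495; window check -1.2 ≤ -1.30495 < 0.4 is false → out
[5] lift (2,12): star map gives -0.83282; window check -1.2 ≤ -0.83282 < 0.4 is true → IN Λ
[6] lift (-17,6): star map gives -18.41641; window check -1.2 ≤ -18.41641 < 0.4 is false → out
[7] lift (2,13): star map gives -1.06888; window check -1.2 ≤ -1.06888 < 0.4 is true → IN Λ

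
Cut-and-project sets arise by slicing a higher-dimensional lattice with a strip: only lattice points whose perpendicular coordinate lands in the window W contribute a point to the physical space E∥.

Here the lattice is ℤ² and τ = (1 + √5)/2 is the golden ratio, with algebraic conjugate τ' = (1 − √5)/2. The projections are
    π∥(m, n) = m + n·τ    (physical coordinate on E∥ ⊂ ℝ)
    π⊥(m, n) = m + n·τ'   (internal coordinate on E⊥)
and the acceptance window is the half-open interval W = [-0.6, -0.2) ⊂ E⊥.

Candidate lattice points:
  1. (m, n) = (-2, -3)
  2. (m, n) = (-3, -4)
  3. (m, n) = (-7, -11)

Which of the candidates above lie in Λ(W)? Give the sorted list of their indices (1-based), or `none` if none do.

τ' = (1−√5)/2 ≈ -0.61803.
#1 (-2,-3): internal coord -2 + (-3)·τ' = -0.14590; -0.14590 ∉ [-0.6, -0.2) → out
#2 (-3,-4): internal coord -3 + (-4)·τ' = -0.52786; -0.52786 ∈ [-0.6, -0.2) → IN Λ
#3 (-7,-11): internal coord -7 + (-11)·τ' = -0.20163; -0.20163 ∈ [-0.6, -0.2) → IN Λ

2, 3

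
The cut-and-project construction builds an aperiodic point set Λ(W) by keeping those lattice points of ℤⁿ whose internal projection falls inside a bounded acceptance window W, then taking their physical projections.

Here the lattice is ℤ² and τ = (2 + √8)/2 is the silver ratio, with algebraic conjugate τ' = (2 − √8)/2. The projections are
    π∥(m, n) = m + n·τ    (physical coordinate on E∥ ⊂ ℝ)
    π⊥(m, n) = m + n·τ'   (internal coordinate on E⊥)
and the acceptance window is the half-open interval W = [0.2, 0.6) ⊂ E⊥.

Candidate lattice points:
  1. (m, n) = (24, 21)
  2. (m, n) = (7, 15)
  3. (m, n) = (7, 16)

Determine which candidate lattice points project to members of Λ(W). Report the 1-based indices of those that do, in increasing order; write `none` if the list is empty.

Numerically τ ≈ 2.414214 and τ' = −1/τ ≈ -0.414214.
candidate 1: (m,n)=(24,21) → π∥ = 24+21·τ ≈ 74.698485, π⊥ = 24+21·τ' ≈ 15.301515 ∉ [0.2, 0.6) ⇒ out
candidate 2: (m,n)=(7,15) → π∥ = 7+15·τ ≈ 43.213203, π⊥ = 7+15·τ' ≈ 0.786797 ∉ [0.2, 0.6) ⇒ out
candidate 3: (m,n)=(7,16) → π∥ = 7+16·τ ≈ 45.627417, π⊥ = 7+16·τ' ≈ 0.372583 ∈ [0.2, 0.6) ⇒ IN Λ

3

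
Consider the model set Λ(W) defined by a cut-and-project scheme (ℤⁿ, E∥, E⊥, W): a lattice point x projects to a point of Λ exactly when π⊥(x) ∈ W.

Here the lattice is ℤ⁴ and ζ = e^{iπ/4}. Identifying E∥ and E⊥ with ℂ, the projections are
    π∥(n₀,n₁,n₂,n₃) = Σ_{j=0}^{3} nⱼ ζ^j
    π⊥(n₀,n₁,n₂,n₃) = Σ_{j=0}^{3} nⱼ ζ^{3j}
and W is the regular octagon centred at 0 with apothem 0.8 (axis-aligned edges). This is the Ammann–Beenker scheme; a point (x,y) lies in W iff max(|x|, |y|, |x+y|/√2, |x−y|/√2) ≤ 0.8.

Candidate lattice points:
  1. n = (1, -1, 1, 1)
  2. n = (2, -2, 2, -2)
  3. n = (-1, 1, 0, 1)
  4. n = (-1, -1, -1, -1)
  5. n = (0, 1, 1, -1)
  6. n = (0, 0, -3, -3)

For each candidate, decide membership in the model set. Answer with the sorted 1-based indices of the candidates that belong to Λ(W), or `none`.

none

Internal map: ζ^{3j} for j=0..3 gives (1,0), (−√2/2,√2/2), (0,−1), (√2/2,√2/2).
#1 (1, -1, 1, 1): internal (2.41421, -1.00000); octagon support 2.41421 vs apothem 0.8 → ∉ W
#2 (2, -2, 2, -2): internal (2.00000, -4.82843); octagon support 4.82843 vs apothem 0.8 → ∉ W
#3 (-1, 1, 0, 1): internal (-1.00000, 1.41421); octagon support 1.70711 vs apothem 0.8 → ∉ W
#4 (-1, -1, -1, -1): internal (-1.00000, -0.41421); octagon support 1.00000 vs apothem 0.8 → ∉ W
#5 (0, 1, 1, -1): internal (-1.41421, -1.00000); octagon support 1.70711 vs apothem 0.8 → ∉ W
#6 (0, 0, -3, -3): internal (-2.12132, 0.87868); octagon support 2.12132 vs apothem 0.8 → ∉ W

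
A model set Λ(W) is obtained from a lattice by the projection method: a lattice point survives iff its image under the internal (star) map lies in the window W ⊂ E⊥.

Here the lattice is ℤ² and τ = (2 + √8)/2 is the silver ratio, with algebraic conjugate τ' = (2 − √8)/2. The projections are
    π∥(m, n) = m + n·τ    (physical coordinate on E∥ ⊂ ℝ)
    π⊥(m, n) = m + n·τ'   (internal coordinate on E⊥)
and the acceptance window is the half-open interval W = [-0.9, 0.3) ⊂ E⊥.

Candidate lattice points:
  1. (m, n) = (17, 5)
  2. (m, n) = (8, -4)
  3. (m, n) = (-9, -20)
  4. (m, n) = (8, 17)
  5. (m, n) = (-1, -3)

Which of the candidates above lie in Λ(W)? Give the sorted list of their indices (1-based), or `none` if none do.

Numerically τ ≈ 2.4142 and τ' = −1/τ ≈ -0.4142.
#1 (17,5): internal coord 17 + (5)·τ' = +14.9289; +14.9289 ∉ [-0.9, 0.3) → out
#2 (8,-4): internal coord 8 + (-4)·τ' = +9.6569; +9.6569 ∉ [-0.9, 0.3) → out
#3 (-9,-20): internal coord -9 + (-20)·τ' = -0.7157; -0.7157 ∈ [-0.9, 0.3) → IN Λ
#4 (8,17): internal coord 8 + (17)·τ' = +0.9584; +0.9584 ∉ [-0.9, 0.3) → out
#5 (-1,-3): internal coord -1 + (-3)·τ' = +0.2426; +0.2426 ∈ [-0.9, 0.3) → IN Λ

3, 5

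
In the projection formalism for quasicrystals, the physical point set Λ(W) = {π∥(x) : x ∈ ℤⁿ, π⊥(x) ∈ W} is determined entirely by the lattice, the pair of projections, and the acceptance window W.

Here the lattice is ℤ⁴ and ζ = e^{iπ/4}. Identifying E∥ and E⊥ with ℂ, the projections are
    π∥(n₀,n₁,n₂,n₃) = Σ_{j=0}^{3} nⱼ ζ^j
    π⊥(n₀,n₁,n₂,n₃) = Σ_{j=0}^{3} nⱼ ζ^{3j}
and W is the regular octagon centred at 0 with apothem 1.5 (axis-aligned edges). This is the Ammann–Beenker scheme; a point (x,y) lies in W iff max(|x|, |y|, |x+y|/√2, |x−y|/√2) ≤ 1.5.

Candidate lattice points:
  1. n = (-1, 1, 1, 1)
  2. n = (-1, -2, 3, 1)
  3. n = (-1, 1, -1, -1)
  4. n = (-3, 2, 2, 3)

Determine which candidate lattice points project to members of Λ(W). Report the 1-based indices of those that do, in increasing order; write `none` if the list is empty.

Internal map: ζ^{3j} for j=0..3 gives (1,0), (−√2/2,√2/2), (0,−1), (√2/2,√2/2).
candidate 1: n = (-1, 1, 1, 1) → π⊥ ≈ (-1.00000, +0.41421); max(|x|,|y|,|x±y|/√2) = 1.00000 ≤ 1.5 ⇒ ∈ W
candidate 2: n = (-1, -2, 3, 1) → π⊥ ≈ (+1.12132, -3.70711); max(|x|,|y|,|x±y|/√2) = 3.70711 > 1.5 ⇒ ∉ W
candidate 3: n = (-1, 1, -1, -1) → π⊥ ≈ (-2.41421, +1.00000); max(|x|,|y|,|x±y|/√2) = 2.41421 > 1.5 ⇒ ∉ W
candidate 4: n = (-3, 2, 2, 3) → π⊥ ≈ (-2.29289, +1.53553); max(|x|,|y|,|x±y|/√2) = 2.70711 > 1.5 ⇒ ∉ W

1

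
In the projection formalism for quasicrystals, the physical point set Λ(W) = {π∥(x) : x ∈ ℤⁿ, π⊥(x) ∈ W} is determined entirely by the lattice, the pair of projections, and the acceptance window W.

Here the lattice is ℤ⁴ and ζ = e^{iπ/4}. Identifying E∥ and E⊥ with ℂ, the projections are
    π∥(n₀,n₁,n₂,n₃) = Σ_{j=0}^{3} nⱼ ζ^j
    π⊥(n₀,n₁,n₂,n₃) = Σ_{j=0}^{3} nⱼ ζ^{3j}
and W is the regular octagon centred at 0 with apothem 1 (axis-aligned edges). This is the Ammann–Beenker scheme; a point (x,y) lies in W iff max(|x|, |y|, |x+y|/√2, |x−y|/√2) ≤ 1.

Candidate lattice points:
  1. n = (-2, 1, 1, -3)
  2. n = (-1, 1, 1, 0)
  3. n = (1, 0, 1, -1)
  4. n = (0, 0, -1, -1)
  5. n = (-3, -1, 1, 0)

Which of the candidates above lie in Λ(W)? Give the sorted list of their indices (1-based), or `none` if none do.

With ζ = e^{iπ/4} the internal vectors are ζ^0,ζ^3,ζ^6,ζ^9.
candidate 1: n = (-2, 1, 1, -3) → π⊥ ≈ (-4.8284, -2.4142); max(|x|,|y|,|x±y|/√2) = 5.1213 > 1 ⇒ ∉ W
candidate 2: n = (-1, 1, 1, 0) → π⊥ ≈ (-1.7071, -0.2929); max(|x|,|y|,|x±y|/√2) = 1.7071 > 1 ⇒ ∉ W
candidate 3: n = (1, 0, 1, -1) → π⊥ ≈ (+0.2929, -1.7071); max(|x|,|y|,|x±y|/√2) = 1.7071 > 1 ⇒ ∉ W
candidate 4: n = (0, 0, -1, -1) → π⊥ ≈ (-0.7071, +0.2929); max(|x|,|y|,|x±y|/√2) = 0.7071 ≤ 1 ⇒ ∈ W
candidate 5: n = (-3, -1, 1, 0) → π⊥ ≈ (-2.2929, -1.7071); max(|x|,|y|,|x±y|/√2) = 2.8284 > 1 ⇒ ∉ W

4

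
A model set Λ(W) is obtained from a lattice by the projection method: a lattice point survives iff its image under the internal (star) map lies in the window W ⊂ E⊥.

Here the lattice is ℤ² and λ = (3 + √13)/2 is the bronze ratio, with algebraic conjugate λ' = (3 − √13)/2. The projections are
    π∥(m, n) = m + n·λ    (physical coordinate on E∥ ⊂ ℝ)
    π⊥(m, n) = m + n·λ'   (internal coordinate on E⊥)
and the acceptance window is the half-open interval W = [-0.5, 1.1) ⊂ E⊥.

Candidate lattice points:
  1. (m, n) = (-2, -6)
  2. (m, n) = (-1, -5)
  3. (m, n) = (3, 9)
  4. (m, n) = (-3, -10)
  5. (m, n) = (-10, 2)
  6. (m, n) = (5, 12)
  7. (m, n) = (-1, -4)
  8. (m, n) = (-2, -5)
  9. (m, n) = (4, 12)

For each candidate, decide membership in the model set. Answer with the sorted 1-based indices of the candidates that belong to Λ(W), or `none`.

Compute λ' = (3−√13)/2 = -0.3028, so π⊥(m,n) = m -0.3028·n.
[1] lift (-2,-6): star map gives -0.1833; window check -0.5 ≤ -0.1833 < 1.1 is true → IN Λ
[2] lift (-1,-5): star map gives 0.5139; window check -0.5 ≤ 0.5139 < 1.1 is true → IN Λ
[3] lift (3,9): star map gives 0.2750; window check -0.5 ≤ 0.2750 < 1.1 is true → IN Λ
[4] lift (-3,-10): star map gives 0.0278; window check -0.5 ≤ 0.0278 < 1.1 is true → IN Λ
[5] lift (-10,2): star map gives -10.6056; window check -0.5 ≤ -10.6056 < 1.1 is false → out
[6] lift (5,12): star map gives 1.3667; window check -0.5 ≤ 1.3667 < 1.1 is false → out
[7] lift (-1,-4): star map gives 0.2111; window check -0.5 ≤ 0.2111 < 1.1 is true → IN Λ
[8] lift (-2,-5): star map gives -0.4861; window check -0.5 ≤ -0.4861 < 1.1 is true → IN Λ
[9] lift (4,12): star map gives 0.3667; window check -0.5 ≤ 0.3667 < 1.1 is true → IN Λ

1, 2, 3, 4, 7, 8, 9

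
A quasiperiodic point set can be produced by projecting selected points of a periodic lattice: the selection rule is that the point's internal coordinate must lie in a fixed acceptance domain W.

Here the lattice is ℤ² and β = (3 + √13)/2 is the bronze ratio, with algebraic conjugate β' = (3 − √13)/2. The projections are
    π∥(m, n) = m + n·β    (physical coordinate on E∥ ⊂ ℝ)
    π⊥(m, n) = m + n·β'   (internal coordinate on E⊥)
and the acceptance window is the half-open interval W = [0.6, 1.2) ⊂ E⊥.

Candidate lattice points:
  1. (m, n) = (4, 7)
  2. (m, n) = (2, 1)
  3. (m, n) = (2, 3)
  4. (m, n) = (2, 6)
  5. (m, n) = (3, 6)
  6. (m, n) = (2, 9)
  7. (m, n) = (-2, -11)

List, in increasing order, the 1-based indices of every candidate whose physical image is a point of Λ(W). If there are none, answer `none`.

3, 5

Numerically β ≈ 3.30278 and β' = −1/β ≈ -0.30278.
[1] lift (4,7): star map gives 1.88057; window check 0.6 ≤ 1.88057 < 1.2 is false → out
[2] lift (2,1): star map gives 1.69722; window check 0.6 ≤ 1.69722 < 1.2 is false → out
[3] lift (2,3): star map gives 1.09167; window check 0.6 ≤ 1.09167 < 1.2 is true → IN Λ
[4] lift (2,6): star map gives 0.18335; window check 0.6 ≤ 0.18335 < 1.2 is false → out
[5] lift (3,6): star map gives 1.18335; window check 0.6 ≤ 1.18335 < 1.2 is true → IN Λ
[6] lift (2,9): star map gives -0.72498; window check 0.6 ≤ -0.72498 < 1.2 is false → out
[7] lift (-2,-11): star map gives 1.33053; window check 0.6 ≤ 1.33053 < 1.2 is false → out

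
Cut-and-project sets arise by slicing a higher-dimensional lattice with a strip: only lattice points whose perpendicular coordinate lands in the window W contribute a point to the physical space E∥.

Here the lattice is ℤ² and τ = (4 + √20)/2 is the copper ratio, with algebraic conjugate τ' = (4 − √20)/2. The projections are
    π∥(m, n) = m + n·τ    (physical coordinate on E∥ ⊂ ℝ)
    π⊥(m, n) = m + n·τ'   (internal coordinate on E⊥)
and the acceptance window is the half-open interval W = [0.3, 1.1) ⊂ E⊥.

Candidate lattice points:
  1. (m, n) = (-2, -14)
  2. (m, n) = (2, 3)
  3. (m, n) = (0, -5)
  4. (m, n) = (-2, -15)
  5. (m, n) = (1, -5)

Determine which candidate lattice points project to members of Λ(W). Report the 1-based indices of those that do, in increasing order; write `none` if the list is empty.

none

Numerically τ ≈ 4.2361 and τ' = −1/τ ≈ -0.2361.
[1] lift (-2,-14): star map gives 1.3050; window check 0.3 ≤ 1.3050 < 1.1 is false → out
[2] lift (2,3): star map gives 1.2918; window check 0.3 ≤ 1.2918 < 1.1 is false → out
[3] lift (0,-5): star map gives 1.1803; window check 0.3 ≤ 1.1803 < 1.1 is false → out
[4] lift (-2,-15): star map gives 1.5410; window check 0.3 ≤ 1.5410 < 1.1 is false → out
[5] lift (1,-5): star map gives 2.1803; window check 0.3 ≤ 2.1803 < 1.1 is false → out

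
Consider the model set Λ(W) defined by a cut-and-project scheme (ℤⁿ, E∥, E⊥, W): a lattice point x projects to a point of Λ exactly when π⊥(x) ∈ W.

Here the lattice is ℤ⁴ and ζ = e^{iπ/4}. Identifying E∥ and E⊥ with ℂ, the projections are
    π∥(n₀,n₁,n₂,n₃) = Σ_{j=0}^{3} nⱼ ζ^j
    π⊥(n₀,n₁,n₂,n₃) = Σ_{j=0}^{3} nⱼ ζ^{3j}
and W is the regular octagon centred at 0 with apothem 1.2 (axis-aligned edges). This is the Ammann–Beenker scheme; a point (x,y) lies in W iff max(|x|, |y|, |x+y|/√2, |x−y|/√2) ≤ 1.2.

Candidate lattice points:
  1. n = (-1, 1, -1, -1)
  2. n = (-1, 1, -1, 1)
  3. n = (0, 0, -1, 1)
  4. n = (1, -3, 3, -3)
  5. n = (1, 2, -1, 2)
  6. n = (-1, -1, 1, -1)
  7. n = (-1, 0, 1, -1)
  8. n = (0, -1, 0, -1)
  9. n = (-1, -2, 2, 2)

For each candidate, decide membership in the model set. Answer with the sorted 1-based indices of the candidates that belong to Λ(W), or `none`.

π⊥(n) = n₀ + n₁ζ³ + n₂ζ⁶ + n₃ζ⁹ where ζ = e^{iπ/4}.
#1 (-1, 1, -1, -1): internal (-2.41421, 1.00000); octagon support 2.41421 vs apothem 1.2 → ∉ W
#2 (-1, 1, -1, 1): internal (-1.00000, 2.41421); octagon support 2.41421 vs apothem 1.2 → ∉ W
#3 (0, 0, -1, 1): internal (0.70711, 1.70711); octagon support 1.70711 vs apothem 1.2 → ∉ W
#4 (1, -3, 3, -3): internal (1.00000, -7.24264); octagon support 7.24264 vs apothem 1.2 → ∉ W
#5 (1, 2, -1, 2): internal (1.00000, 3.82843); octagon support 3.82843 vs apothem 1.2 → ∉ W
#6 (-1, -1, 1, -1): internal (-1.00000, -2.41421); octagon support 2.41421 vs apothem 1.2 → ∉ W
#7 (-1, 0, 1, -1): internal (-1.70711, -1.70711); octagon support 2.41421 vs apothem 1.2 → ∉ W
#8 (0, -1, 0, -1): internal (0.00000, -1.41421); octagon support 1.41421 vs apothem 1.2 → ∉ W
#9 (-1, -2, 2, 2): internal (1.82843, -2.00000); octagon support 2.70711 vs apothem 1.2 → ∉ W

none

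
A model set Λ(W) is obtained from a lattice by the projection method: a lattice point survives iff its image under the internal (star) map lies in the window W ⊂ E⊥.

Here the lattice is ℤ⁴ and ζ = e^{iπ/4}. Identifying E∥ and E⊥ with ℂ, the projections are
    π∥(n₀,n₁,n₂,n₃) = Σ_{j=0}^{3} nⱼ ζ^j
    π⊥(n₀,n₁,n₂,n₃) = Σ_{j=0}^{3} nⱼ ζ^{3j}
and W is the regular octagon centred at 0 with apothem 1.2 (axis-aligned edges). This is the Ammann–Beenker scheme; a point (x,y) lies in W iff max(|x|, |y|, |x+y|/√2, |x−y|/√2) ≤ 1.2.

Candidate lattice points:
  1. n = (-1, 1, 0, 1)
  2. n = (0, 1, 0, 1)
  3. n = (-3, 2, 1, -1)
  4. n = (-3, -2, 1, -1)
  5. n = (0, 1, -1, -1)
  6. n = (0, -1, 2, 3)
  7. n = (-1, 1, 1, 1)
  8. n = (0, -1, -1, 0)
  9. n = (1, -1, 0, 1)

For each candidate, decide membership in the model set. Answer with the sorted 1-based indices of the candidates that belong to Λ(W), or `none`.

7, 8

π⊥(n) = n₀ + n₁ζ³ + n₂ζ⁶ + n₃ζ⁹ where ζ = e^{iπ/4}.
#1 (-1, 1, 0, 1): internal (-1.0000, 1.4142); octagon support 1.7071 vs apothem 1.2 → ∉ W
#2 (0, 1, 0, 1): internal (0.0000, 1.4142); octagon support 1.4142 vs apothem 1.2 → ∉ W
#3 (-3, 2, 1, -1): internal (-5.1213, -0.2929); octagon support 5.1213 vs apothem 1.2 → ∉ W
#4 (-3, -2, 1, -1): internal (-2.2929, -3.1213); octagon support 3.8284 vs apothem 1.2 → ∉ W
#5 (0, 1, -1, -1): internal (-1.4142, 1.0000); octagon support 1.7071 vs apothem 1.2 → ∉ W
#6 (0, -1, 2, 3): internal (2.8284, -0.5858); octagon support 2.8284 vs apothem 1.2 → ∉ W
#7 (-1, 1, 1, 1): internal (-1.0000, 0.4142); octagon support 1.0000 vs apothem 1.2 → ∈ W
#8 (0, -1, -1, 0): internal (0.7071, 0.2929); octagon support 0.7071 vs apothem 1.2 → ∈ W
#9 (1, -1, 0, 1): internal (2.4142, 0.0000); octagon support 2.4142 vs apothem 1.2 → ∉ W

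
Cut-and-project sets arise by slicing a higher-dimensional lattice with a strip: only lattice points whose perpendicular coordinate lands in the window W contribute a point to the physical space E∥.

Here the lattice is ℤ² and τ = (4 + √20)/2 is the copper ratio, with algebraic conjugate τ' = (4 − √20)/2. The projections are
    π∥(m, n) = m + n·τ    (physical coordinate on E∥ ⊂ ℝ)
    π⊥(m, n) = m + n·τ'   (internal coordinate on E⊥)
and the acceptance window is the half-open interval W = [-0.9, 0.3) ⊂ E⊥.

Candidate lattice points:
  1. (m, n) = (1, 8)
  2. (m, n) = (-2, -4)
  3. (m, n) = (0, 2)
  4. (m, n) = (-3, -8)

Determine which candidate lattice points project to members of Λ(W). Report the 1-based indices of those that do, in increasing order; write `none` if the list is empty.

1, 3

τ' = (4−√20)/2 ≈ -0.2361.
candidate 1: (m,n)=(1,8) → π∥ = 1+8·τ ≈ 34.8885, π⊥ = 1+8·τ' ≈ -0.8885 ∈ [-0.9, 0.3) ⇒ IN Λ
candidate 2: (m,n)=(-2,-4) → π∥ = -2-4·τ ≈ -18.9443, π⊥ = -2-4·τ' ≈ -1.0557 ∉ [-0.9, 0.3) ⇒ out
candidate 3: (m,n)=(0,2) → π∥ = 0+2·τ ≈ 8.4721, π⊥ = 0+2·τ' ≈ -0.4721 ∈ [-0.9, 0.3) ⇒ IN Λ
candidate 4: (m,n)=(-3,-8) → π∥ = -3-8·τ ≈ -36.8885, π⊥ = -3-8·τ' ≈ -1.1115 ∉ [-0.9, 0.3) ⇒ out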